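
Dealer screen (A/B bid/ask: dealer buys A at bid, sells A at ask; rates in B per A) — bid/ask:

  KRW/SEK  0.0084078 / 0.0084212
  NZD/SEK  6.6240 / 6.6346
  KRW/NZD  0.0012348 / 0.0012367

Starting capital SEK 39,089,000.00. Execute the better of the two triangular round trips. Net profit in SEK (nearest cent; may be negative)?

Best loop SEK → NZD → KRW → SEK:
SEK 39,089,000.00 ÷ 6.6346 (buy NZD at ask) = NZD 5,891,689.02
NZD 5,891,689.02 ÷ 0.0012367 (buy KRW at ask) = KRW 4,764,040,611
KRW 4,764,040,611 × 0.0084078 (sell KRW at bid) = SEK 40,055,100.65

Net profit: SEK 966,100.65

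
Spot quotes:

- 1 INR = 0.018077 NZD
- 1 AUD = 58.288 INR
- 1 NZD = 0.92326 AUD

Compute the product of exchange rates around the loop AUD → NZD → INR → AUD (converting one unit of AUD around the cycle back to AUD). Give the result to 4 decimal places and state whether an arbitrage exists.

1.0279 (arbitrage exists)

Around AUD → NZD → INR → AUD: 1 ÷ 0.92326 ÷ 0.018077 ÷ 58.288 = 1.027946
Product > 1; profitable direction is AUD → NZD → INR → AUD.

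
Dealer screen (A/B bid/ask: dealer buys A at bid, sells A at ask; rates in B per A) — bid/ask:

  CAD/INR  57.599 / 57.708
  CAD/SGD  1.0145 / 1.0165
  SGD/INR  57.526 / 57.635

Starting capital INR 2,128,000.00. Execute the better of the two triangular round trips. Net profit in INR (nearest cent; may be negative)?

Best loop INR → CAD → SGD → INR:
INR 2,128,000.00 ÷ 57.708 (buy CAD at ask) = CAD 36,875.30
CAD 36,875.30 × 1.0145 (sell CAD at bid) = SGD 37,410.00
SGD 37,410.00 × 57.526 (sell SGD at bid) = INR 2,152,047.38

Net profit: INR 24,047.38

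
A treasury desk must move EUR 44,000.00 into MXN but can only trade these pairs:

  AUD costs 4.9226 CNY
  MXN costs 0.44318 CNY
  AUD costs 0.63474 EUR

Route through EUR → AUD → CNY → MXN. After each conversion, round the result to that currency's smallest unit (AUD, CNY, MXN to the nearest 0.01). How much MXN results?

EUR 44,000.00 ÷ 0.63474 = AUD 69,319.72
AUD 69,319.72 × 4.9226 = CNY 341,233.25
CNY 341,233.25 ÷ 0.44318 = MXN 769,965.36

MXN 769,965.36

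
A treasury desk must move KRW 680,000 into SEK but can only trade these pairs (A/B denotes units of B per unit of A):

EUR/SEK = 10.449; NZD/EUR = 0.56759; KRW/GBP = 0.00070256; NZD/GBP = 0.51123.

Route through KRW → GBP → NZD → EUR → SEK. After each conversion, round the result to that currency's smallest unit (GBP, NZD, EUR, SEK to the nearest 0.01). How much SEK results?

KRW 680,000 × 0.00070256 = GBP 477.74
GBP 477.74 ÷ 0.51123 = NZD 934.49
NZD 934.49 × 0.56759 = EUR 530.41
EUR 530.41 × 10.449 = SEK 5,542.25

SEK 5,542.25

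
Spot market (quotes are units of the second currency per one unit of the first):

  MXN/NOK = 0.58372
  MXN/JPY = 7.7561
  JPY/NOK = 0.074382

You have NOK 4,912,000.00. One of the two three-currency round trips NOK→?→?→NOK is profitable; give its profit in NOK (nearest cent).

Profit: NOK 57,946.12

Profitable loop is NOK → JPY → MXN → NOK:
NOK 4,912,000.00 ÷ 0.074382 = JPY 66,037,482
JPY 66,037,482 ÷ 7.7561 = MXN 8,514,263.89
MXN 8,514,263.89 × 0.58372 = NOK 4,969,946.12
Profit = NOK 4,969,946.12 − NOK 4,912,000.00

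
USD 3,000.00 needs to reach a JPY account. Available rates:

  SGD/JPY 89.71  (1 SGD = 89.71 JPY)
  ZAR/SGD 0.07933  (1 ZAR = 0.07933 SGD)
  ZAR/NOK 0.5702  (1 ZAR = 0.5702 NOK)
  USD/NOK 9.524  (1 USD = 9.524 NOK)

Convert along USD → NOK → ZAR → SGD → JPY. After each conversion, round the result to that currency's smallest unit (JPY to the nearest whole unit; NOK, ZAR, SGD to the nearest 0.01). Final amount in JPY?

JPY 356,609

USD 3,000.00 × 9.524 = NOK 28,572.00
NOK 28,572.00 ÷ 0.5702 = ZAR 50,108.73
ZAR 50,108.73 × 0.07933 = SGD 3,975.13
SGD 3,975.13 × 89.71 = JPY 356,609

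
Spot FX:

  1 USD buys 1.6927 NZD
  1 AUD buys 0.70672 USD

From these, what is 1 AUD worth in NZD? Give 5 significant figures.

AUD/NZD = 1.1963

1 AUD × 0.70672 = 0.70672 USD
0.70672 USD × 1.6927 = 1.19626 NZD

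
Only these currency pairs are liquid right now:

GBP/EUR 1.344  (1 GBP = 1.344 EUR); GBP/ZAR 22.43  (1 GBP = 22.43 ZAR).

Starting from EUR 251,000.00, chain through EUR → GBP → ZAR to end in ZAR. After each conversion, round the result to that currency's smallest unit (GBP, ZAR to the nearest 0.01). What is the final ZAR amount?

ZAR 4,188,935.96

EUR 251,000.00 ÷ 1.344 = GBP 186,755.95
GBP 186,755.95 × 22.43 = ZAR 4,188,935.96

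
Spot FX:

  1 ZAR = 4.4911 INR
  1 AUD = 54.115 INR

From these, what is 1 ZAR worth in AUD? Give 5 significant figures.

1 ZAR × 4.4911 = 4.4911 INR
4.4911 INR ÷ 54.115 = 0.0829918 AUD

ZAR/AUD = 0.082992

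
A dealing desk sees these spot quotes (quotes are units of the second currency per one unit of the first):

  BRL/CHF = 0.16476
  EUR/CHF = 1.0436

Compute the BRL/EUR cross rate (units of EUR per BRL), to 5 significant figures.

1 BRL × 0.16476 = 0.16476 CHF
0.16476 CHF ÷ 1.0436 = 0.157877 EUR

BRL/EUR = 0.15788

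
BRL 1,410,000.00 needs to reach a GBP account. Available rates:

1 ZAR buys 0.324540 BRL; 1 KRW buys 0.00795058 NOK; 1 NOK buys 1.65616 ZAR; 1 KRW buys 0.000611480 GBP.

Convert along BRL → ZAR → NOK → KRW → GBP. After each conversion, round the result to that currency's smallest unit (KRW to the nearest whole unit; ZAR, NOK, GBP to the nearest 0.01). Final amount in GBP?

BRL 1,410,000.00 ÷ 0.324540 = ZAR 4,344,610.83
ZAR 4,344,610.83 ÷ 1.65616 = NOK 2,623,303.81
NOK 2,623,303.81 ÷ 0.00795058 = KRW 329,951,250
KRW 329,951,250 × 0.000611480 = GBP 201,758.59

GBP 201,758.59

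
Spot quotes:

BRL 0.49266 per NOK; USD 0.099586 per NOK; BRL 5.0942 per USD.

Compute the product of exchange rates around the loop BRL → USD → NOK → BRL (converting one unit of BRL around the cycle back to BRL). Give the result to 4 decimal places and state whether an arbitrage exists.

0.9711 (arbitrage exists)

Around BRL → USD → NOK → BRL: 1 ÷ 5.0942 ÷ 0.099586 × 0.49266 = 0.971120
Product < 1; profitable direction is BRL → NOK → USD → BRL.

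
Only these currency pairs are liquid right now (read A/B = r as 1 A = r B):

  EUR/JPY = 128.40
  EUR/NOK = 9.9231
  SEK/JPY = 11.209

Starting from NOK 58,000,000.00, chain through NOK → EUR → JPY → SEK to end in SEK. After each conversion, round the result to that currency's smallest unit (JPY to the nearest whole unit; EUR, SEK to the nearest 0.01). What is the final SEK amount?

NOK 58,000,000.00 ÷ 9.9231 = EUR 5,844,947.65
EUR 5,844,947.65 × 128.40 = JPY 750,491,278
JPY 750,491,278 ÷ 11.209 = SEK 66,954,347.22

SEK 66,954,347.22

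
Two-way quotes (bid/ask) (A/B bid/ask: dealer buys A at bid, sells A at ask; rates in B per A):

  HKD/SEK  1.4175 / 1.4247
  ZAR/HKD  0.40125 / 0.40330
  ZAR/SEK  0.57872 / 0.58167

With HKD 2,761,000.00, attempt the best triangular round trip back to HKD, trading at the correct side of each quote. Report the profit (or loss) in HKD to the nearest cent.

Best loop HKD → ZAR → SEK → HKD:
HKD 2,761,000.00 ÷ 0.40330 (buy ZAR at ask) = ZAR 6,846,020.33
ZAR 6,846,020.33 × 0.57872 (sell ZAR at bid) = SEK 3,961,928.89
SEK 3,961,928.89 ÷ 1.4247 (buy HKD at ask) = HKD 2,780,886.42

Net profit: HKD 19,886.42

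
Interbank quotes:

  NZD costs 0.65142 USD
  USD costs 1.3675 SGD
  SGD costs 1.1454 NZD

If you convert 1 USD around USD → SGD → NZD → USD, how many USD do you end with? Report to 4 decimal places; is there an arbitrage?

Around USD → SGD → NZD → USD: 1 × 1.3675 × 1.1454 × 0.65142 = 1.020342
Product > 1; profitable direction is USD → SGD → NZD → USD.

1.0203 (arbitrage exists)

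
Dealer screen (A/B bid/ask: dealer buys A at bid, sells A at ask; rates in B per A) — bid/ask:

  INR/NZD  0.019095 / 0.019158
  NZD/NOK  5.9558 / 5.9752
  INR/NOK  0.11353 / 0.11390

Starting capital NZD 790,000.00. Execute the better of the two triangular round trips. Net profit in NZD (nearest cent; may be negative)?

Net result: NZD -1,206.84 (no profitable arbitrage after spreads)

Best loop NZD → NOK → INR → NZD:
NZD 790,000.00 × 5.9558 (sell NZD at bid) = NOK 4,705,082.00
NOK 4,705,082.00 ÷ 0.11390 (buy INR at ask) = INR 41,308,884.99
INR 41,308,884.99 × 0.019095 (sell INR at bid) = NZD 788,793.16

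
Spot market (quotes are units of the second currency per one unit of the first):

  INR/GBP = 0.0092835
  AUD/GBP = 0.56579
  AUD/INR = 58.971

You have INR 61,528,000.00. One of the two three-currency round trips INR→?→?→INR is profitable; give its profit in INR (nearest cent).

Profitable loop is INR → AUD → GBP → INR:
INR 61,528,000.00 ÷ 58.971 = AUD 1,043,360.30
AUD 1,043,360.30 × 0.56579 = GBP 590,322.82
GBP 590,322.82 ÷ 0.0092835 = INR 63,588,390.34
Profit = INR 63,588,390.34 − INR 61,528,000.00

Profit: INR 2,060,390.34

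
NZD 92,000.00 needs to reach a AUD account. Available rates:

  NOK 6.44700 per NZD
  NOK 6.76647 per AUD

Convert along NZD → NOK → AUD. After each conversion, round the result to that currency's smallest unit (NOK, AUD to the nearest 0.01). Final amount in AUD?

AUD 87,656.34

NZD 92,000.00 × 6.44700 = NOK 593,124.00
NOK 593,124.00 ÷ 6.76647 = AUD 87,656.34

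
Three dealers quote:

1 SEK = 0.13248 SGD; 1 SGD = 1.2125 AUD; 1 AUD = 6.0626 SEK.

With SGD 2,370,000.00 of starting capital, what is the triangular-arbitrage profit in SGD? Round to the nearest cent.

Profitable loop is SGD → SEK → AUD → SGD:
SGD 2,370,000.00 ÷ 0.13248 = SEK 17,889,492.75
SEK 17,889,492.75 ÷ 6.0626 = AUD 2,950,795.49
AUD 2,950,795.49 ÷ 1.2125 = SGD 2,433,645.77
Profit = SGD 2,433,645.77 − SGD 2,370,000.00

Profit: SGD 63,645.77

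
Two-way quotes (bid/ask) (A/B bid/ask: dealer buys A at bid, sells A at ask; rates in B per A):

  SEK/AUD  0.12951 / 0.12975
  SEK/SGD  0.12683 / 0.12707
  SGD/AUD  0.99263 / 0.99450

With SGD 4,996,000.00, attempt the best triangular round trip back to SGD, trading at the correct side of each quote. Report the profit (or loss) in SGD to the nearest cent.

Net profit: SGD 124,093.78

Best loop SGD → SEK → AUD → SGD:
SGD 4,996,000.00 ÷ 0.12707 (buy SEK at ask) = SEK 39,316,911.94
SEK 39,316,911.94 × 0.12951 (sell SEK at bid) = AUD 5,091,933.27
AUD 5,091,933.27 ÷ 0.99450 (buy SGD at ask) = SGD 5,120,093.78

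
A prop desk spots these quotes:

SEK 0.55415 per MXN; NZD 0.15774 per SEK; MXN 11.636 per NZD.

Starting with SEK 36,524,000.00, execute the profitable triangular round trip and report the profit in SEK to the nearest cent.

Profitable loop is SEK → NZD → MXN → SEK:
SEK 36,524,000.00 × 0.15774 = NZD 5,761,295.76
NZD 5,761,295.76 × 11.636 = MXN 67,038,437.46
MXN 67,038,437.46 × 0.55415 = SEK 37,149,350.12
Profit = SEK 37,149,350.12 − SEK 36,524,000.00

Profit: SEK 625,350.12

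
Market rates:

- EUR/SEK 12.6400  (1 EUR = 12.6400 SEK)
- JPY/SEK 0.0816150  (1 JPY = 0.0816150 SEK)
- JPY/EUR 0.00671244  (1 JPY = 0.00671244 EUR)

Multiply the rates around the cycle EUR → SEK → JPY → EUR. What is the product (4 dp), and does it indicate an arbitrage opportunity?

Around EUR → SEK → JPY → EUR: 1 × 12.6400 ÷ 0.0816150 × 0.00671244 = 1.039579
Product > 1; profitable direction is EUR → SEK → JPY → EUR.

1.0396 (arbitrage exists)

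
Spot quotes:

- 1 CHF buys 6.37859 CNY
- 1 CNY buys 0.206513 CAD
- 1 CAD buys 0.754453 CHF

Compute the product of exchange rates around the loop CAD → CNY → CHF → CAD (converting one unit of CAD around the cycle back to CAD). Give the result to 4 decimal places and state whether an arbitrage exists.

Around CAD → CNY → CHF → CAD: 1 ÷ 0.206513 ÷ 6.37859 ÷ 0.754453 = 1.006226
Product > 1; profitable direction is CAD → CNY → CHF → CAD.

1.0062 (arbitrage exists)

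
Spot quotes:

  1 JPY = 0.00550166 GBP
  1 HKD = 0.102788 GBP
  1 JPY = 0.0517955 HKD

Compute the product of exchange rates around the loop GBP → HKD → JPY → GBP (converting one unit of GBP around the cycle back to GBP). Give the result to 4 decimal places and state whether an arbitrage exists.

Around GBP → HKD → JPY → GBP: 1 ÷ 0.102788 ÷ 0.0517955 × 0.00550166 = 1.033378
Product > 1; profitable direction is GBP → HKD → JPY → GBP.

1.0334 (arbitrage exists)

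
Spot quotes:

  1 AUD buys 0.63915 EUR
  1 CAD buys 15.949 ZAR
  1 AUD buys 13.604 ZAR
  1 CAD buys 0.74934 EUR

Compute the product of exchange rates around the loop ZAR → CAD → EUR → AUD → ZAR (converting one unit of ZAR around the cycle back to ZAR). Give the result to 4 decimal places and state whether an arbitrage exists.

Around ZAR → CAD → EUR → AUD → ZAR: 1 ÷ 15.949 × 0.74934 ÷ 0.63915 × 13.604 = 1.000021
Product ≈ 1 (deviation 0.002%, within rounding noise).

1.0000 (no arbitrage)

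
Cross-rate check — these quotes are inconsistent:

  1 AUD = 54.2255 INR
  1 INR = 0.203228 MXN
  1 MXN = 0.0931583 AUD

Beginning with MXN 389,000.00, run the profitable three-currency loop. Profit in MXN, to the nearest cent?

Profitable loop is MXN → AUD → INR → MXN:
MXN 389,000.00 × 0.0931583 = AUD 36,238.58
AUD 36,238.58 × 54.2255 = INR 1,965,055.05
INR 1,965,055.05 × 0.203228 = MXN 399,354.21
Profit = MXN 399,354.21 − MXN 389,000.00

Profit: MXN 10,354.21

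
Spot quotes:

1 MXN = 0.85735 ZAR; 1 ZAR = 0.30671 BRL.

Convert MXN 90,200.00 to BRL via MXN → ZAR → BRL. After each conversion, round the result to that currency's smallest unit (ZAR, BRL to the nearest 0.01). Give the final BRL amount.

BRL 23,718.80

MXN 90,200.00 × 0.85735 = ZAR 77,332.97
ZAR 77,332.97 × 0.30671 = BRL 23,718.80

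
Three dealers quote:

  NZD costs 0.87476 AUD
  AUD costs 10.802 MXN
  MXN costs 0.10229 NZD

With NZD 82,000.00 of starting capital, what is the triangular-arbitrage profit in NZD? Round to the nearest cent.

Profitable loop is NZD → MXN → AUD → NZD:
NZD 82,000.00 ÷ 0.10229 = MXN 801,642.39
MXN 801,642.39 ÷ 10.802 = AUD 74,212.40
AUD 74,212.40 ÷ 0.87476 = NZD 84,837.45
Profit = NZD 84,837.45 − NZD 82,000.00

Profit: NZD 2,837.45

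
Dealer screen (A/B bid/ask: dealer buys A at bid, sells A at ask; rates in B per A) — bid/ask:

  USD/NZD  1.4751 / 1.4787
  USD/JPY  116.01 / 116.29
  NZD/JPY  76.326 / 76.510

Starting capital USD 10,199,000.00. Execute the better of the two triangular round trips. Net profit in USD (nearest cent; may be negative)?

Net profit: USD 259,147.04

Best loop USD → JPY → NZD → USD:
USD 10,199,000.00 × 116.01 (sell USD at bid) = JPY 1,183,185,990
JPY 1,183,185,990 ÷ 76.510 (buy NZD at ask) = NZD 15,464,462.03
NZD 15,464,462.03 ÷ 1.4787 (buy USD at ask) = USD 10,458,147.04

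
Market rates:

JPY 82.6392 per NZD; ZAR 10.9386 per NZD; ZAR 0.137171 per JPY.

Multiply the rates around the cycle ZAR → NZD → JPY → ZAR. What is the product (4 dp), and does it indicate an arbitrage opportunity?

Around ZAR → NZD → JPY → ZAR: 1 ÷ 10.9386 × 82.6392 × 0.137171 = 1.036303
Product > 1; profitable direction is ZAR → NZD → JPY → ZAR.

1.0363 (arbitrage exists)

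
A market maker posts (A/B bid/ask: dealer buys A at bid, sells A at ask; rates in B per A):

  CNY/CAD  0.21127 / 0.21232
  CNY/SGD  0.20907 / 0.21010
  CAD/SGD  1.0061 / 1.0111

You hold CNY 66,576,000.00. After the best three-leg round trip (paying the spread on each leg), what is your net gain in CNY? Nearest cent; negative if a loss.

Net profit: CNY 779,122.04

Best loop CNY → CAD → SGD → CNY:
CNY 66,576,000.00 × 0.21127 (sell CNY at bid) = CAD 14,065,511.52
CAD 14,065,511.52 × 1.0061 (sell CAD at bid) = SGD 14,151,311.14
SGD 14,151,311.14 ÷ 0.21010 (buy CNY at ask) = CNY 67,355,122.04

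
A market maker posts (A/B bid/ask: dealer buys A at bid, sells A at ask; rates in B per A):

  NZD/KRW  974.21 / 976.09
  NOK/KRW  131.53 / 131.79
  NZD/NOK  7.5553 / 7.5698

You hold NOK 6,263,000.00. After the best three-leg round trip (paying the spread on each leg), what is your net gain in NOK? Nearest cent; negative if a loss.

Net profit: NOK 113,304.99

Best loop NOK → KRW → NZD → NOK:
NOK 6,263,000.00 × 131.53 (sell NOK at bid) = KRW 823,772,390
KRW 823,772,390 ÷ 976.09 (buy NZD at ask) = NZD 843,951.26
NZD 843,951.26 × 7.5553 (sell NZD at bid) = NOK 6,376,304.99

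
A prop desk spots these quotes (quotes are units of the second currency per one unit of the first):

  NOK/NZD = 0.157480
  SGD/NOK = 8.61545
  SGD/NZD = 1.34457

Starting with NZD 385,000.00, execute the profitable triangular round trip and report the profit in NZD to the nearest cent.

Profitable loop is NZD → SGD → NOK → NZD:
NZD 385,000.00 ÷ 1.34457 = SGD 286,336.90
SGD 286,336.90 × 8.61545 = NOK 2,466,921.21
NOK 2,466,921.21 × 0.157480 = NZD 388,490.75
Profit = NZD 388,490.75 − NZD 385,000.00

Profit: NZD 3,490.75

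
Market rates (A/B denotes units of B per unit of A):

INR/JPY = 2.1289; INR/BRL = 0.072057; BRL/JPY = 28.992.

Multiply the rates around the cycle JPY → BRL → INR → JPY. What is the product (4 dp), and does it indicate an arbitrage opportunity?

1.0191 (arbitrage exists)

Around JPY → BRL → INR → JPY: 1 ÷ 28.992 ÷ 0.072057 × 2.1289 = 1.019063
Product > 1; profitable direction is JPY → BRL → INR → JPY.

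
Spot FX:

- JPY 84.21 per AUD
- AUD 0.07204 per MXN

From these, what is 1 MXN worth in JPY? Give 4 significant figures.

1 MXN × 0.07204 = 0.07204 AUD
0.07204 AUD × 84.21 = 6.06649 JPY

MXN/JPY = 6.066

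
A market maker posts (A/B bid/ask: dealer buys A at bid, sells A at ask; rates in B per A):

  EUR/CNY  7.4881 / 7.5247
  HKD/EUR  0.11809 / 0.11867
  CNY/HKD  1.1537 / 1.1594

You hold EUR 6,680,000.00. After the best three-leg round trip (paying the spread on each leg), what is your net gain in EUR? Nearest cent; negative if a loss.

Best loop EUR → CNY → HKD → EUR:
EUR 6,680,000.00 × 7.4881 (sell EUR at bid) = CNY 50,020,508.00
CNY 50,020,508.00 × 1.1537 (sell CNY at bid) = HKD 57,708,660.08
HKD 57,708,660.08 × 0.11809 (sell HKD at bid) = EUR 6,814,815.67

Net profit: EUR 134,815.67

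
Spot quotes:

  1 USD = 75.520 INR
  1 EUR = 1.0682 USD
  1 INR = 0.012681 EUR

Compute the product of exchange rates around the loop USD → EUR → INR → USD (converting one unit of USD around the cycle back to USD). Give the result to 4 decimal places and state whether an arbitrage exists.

0.9775 (arbitrage exists)

Around USD → EUR → INR → USD: 1 ÷ 1.0682 ÷ 0.012681 ÷ 75.520 = 0.977534
Product < 1; profitable direction is USD → INR → EUR → USD.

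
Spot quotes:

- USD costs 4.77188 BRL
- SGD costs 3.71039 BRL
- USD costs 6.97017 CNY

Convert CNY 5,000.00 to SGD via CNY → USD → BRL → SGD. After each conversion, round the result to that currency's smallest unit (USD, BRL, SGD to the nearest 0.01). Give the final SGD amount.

CNY 5,000.00 ÷ 6.97017 = USD 717.34
USD 717.34 × 4.77188 = BRL 3,423.06
BRL 3,423.06 ÷ 3.71039 = SGD 922.56

SGD 922.56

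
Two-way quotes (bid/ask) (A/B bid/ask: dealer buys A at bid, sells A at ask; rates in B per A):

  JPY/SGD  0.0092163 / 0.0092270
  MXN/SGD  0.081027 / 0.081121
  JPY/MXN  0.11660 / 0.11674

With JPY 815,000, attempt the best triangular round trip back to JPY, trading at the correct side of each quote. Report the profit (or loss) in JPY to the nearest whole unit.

Net profit: JPY 19,498

Best loop JPY → MXN → SGD → JPY:
JPY 815,000 × 0.11660 (sell JPY at bid) = MXN 95,029.00
MXN 95,029.00 × 0.081027 (sell MXN at bid) = SGD 7,699.91
SGD 7,699.91 ÷ 0.0092270 (buy JPY at ask) = JPY 834,498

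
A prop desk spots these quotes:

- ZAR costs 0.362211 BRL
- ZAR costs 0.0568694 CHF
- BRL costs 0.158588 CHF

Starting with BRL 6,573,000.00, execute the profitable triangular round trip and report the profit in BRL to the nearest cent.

Profitable loop is BRL → CHF → ZAR → BRL:
BRL 6,573,000.00 × 0.158588 = CHF 1,042,398.92
CHF 1,042,398.92 ÷ 0.0568694 = ZAR 18,329,697.94
ZAR 18,329,697.94 × 0.362211 = BRL 6,639,218.22
Profit = BRL 6,639,218.22 − BRL 6,573,000.00

Profit: BRL 66,218.22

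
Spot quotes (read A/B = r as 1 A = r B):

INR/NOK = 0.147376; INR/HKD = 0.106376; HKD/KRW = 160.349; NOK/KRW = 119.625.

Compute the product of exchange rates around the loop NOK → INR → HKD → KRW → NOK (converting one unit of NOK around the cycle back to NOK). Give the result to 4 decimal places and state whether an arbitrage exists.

0.9675 (arbitrage exists)

Around NOK → INR → HKD → KRW → NOK: 1 ÷ 0.147376 × 0.106376 × 160.349 ÷ 119.625 = 0.967523
Product < 1; profitable direction is NOK → KRW → HKD → INR → NOK.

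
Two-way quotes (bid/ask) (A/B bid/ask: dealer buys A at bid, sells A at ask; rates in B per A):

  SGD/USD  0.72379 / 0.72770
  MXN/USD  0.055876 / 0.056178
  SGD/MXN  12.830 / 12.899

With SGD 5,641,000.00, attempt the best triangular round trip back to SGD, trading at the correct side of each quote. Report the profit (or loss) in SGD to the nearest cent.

Net result: SGD -6,617.04 (no profitable arbitrage after spreads)

Best loop SGD → USD → MXN → SGD:
SGD 5,641,000.00 × 0.72379 (sell SGD at bid) = USD 4,082,899.39
USD 4,082,899.39 ÷ 0.056178 (buy MXN at ask) = MXN 72,677,905.76
MXN 72,677,905.76 ÷ 12.899 (buy SGD at ask) = SGD 5,634,382.96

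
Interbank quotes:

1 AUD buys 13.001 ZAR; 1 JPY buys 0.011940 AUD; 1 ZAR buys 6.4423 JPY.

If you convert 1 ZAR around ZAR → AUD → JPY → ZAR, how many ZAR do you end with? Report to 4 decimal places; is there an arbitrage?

0.9999 (no arbitrage)

Around ZAR → AUD → JPY → ZAR: 1 ÷ 13.001 ÷ 0.011940 ÷ 6.4423 = 0.999949
Product ≈ 1 (deviation 0.005%, within rounding noise).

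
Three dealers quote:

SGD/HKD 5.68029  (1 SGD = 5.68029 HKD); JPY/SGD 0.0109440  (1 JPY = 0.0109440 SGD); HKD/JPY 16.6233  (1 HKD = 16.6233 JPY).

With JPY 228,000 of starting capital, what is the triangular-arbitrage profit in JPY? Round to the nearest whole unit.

Profit: JPY 7,613

Profitable loop is JPY → SGD → HKD → JPY:
JPY 228,000 × 0.0109440 = SGD 2,495.23
SGD 2,495.23 × 5.68029 = HKD 14,173.64
HKD 14,173.64 × 16.6233 = JPY 235,613
Profit = JPY 235,613 − JPY 228,000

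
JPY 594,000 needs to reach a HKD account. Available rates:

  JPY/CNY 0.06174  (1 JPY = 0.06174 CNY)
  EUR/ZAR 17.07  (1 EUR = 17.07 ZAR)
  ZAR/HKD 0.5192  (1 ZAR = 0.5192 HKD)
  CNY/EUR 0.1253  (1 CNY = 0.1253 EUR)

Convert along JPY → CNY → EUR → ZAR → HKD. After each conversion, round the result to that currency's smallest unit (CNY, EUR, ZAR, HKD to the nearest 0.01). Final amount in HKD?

JPY 594,000 × 0.06174 = CNY 36,673.56
CNY 36,673.56 × 0.1253 = EUR 4,595.20
EUR 4,595.20 × 17.07 = ZAR 78,440.06
ZAR 78,440.06 × 0.5192 = HKD 40,726.08

HKD 40,726.08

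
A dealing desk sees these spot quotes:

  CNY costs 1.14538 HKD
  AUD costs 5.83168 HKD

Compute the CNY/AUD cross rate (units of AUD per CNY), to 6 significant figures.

CNY/AUD = 0.196407

1 CNY × 1.14538 = 1.14538 HKD
1.14538 HKD ÷ 5.83168 = 0.196407 AUD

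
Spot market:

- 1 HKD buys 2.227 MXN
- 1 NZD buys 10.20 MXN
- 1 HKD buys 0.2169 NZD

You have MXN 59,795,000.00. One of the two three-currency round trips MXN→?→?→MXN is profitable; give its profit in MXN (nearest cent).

Profitable loop is MXN → NZD → HKD → MXN:
MXN 59,795,000.00 ÷ 10.20 = NZD 5,862,254.90
NZD 5,862,254.90 ÷ 0.2169 = HKD 27,027,454.60
HKD 27,027,454.60 × 2.227 = MXN 60,190,141.39
Profit = MXN 60,190,141.39 − MXN 59,795,000.00

Profit: MXN 395,141.39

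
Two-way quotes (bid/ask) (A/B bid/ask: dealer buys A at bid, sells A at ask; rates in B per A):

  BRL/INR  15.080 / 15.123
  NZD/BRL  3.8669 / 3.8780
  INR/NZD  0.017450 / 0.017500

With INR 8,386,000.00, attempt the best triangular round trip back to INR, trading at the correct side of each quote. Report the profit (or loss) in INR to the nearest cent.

Net profit: INR 147,252.02

Best loop INR → NZD → BRL → INR:
INR 8,386,000.00 × 0.017450 (sell INR at bid) = NZD 146,335.70
NZD 146,335.70 × 3.8669 (sell NZD at bid) = BRL 565,865.52
BRL 565,865.52 × 15.080 (sell BRL at bid) = INR 8,533,252.02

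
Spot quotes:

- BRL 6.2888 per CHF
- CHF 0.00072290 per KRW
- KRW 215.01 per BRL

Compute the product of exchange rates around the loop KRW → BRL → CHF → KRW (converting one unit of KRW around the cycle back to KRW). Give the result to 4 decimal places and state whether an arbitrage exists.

1.0230 (arbitrage exists)

Around KRW → BRL → CHF → KRW: 1 ÷ 215.01 ÷ 6.2888 ÷ 0.00072290 = 1.023046
Product > 1; profitable direction is KRW → BRL → CHF → KRW.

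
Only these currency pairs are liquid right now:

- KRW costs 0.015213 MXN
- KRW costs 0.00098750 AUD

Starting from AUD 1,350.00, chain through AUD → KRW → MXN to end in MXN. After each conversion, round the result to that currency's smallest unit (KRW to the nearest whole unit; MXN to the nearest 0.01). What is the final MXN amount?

MXN 20,797.52

AUD 1,350.00 ÷ 0.00098750 = KRW 1,367,089
KRW 1,367,089 × 0.015213 = MXN 20,797.52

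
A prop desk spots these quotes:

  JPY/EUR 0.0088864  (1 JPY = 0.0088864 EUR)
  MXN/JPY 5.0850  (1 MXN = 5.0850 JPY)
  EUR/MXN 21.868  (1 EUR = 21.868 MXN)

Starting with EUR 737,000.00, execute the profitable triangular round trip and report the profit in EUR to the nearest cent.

Profit: EUR 8,833.02

Profitable loop is EUR → JPY → MXN → EUR:
EUR 737,000.00 ÷ 0.0088864 = JPY 82,935,722
JPY 82,935,722 ÷ 5.0850 = MXN 16,309,876.50
MXN 16,309,876.50 ÷ 21.868 = EUR 745,833.02
Profit = EUR 745,833.02 − EUR 737,000.00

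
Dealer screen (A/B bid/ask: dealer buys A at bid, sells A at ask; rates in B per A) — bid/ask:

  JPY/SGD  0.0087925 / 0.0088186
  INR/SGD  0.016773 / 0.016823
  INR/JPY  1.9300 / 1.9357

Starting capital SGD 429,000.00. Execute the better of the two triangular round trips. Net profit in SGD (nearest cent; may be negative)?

Best loop SGD → INR → JPY → SGD:
SGD 429,000.00 ÷ 0.016823 (buy INR at ask) = INR 25,500,802.47
INR 25,500,802.47 × 1.9300 (sell INR at bid) = JPY 49,216,549
JPY 49,216,549 × 0.0087925 (sell JPY at bid) = SGD 432,736.51

Net profit: SGD 3,736.51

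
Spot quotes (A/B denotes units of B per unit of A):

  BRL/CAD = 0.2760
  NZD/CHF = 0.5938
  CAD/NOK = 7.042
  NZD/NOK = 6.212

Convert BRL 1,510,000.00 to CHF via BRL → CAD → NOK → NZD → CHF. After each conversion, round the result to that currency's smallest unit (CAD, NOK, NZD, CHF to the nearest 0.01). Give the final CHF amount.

CHF 280,537.42

BRL 1,510,000.00 × 0.2760 = CAD 416,760.00
CAD 416,760.00 × 7.042 = NOK 2,934,823.92
NOK 2,934,823.92 ÷ 6.212 = NZD 472,444.29
NZD 472,444.29 × 0.5938 = CHF 280,537.42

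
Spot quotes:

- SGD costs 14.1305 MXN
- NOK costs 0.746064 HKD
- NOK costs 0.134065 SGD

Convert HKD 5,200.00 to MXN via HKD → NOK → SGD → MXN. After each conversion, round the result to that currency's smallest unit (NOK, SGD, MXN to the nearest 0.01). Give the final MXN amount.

HKD 5,200.00 ÷ 0.746064 = NOK 6,969.91
NOK 6,969.91 × 0.134065 = SGD 934.42
SGD 934.42 × 14.1305 = MXN 13,203.82

MXN 13,203.82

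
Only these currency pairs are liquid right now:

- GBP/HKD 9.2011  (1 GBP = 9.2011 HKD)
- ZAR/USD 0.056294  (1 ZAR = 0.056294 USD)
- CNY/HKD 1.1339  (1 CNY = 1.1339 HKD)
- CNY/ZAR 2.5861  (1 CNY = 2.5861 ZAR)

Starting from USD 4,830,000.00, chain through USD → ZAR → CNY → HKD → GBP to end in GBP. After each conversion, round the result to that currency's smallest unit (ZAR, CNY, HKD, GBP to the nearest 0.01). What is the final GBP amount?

GBP 4,088,600.83

USD 4,830,000.00 ÷ 0.056294 = ZAR 85,799,552.35
ZAR 85,799,552.35 ÷ 2.5861 = CNY 33,177,198.23
CNY 33,177,198.23 × 1.1339 = HKD 37,619,625.07
HKD 37,619,625.07 ÷ 9.2011 = GBP 4,088,600.83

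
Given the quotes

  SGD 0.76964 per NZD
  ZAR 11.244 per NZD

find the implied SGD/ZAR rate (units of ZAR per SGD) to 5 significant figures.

SGD/ZAR = 14.609

1 SGD ÷ 0.76964 = 1.29931 NZD
1.29931 NZD × 11.244 = 14.6094 ZAR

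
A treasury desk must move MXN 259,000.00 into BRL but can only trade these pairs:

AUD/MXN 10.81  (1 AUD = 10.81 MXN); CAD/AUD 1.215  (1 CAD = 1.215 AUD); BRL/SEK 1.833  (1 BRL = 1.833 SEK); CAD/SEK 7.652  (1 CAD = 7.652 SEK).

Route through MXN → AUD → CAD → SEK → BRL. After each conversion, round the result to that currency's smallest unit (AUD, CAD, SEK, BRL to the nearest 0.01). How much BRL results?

BRL 82,320.95

MXN 259,000.00 ÷ 10.81 = AUD 23,959.30
AUD 23,959.30 ÷ 1.215 = CAD 19,719.59
CAD 19,719.59 × 7.652 = SEK 150,894.30
SEK 150,894.30 ÷ 1.833 = BRL 82,320.95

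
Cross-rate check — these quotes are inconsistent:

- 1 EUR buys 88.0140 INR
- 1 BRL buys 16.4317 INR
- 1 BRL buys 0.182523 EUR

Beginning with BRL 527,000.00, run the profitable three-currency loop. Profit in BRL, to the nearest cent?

Profitable loop is BRL → INR → EUR → BRL:
BRL 527,000.00 × 16.4317 = INR 8,659,505.90
INR 8,659,505.90 ÷ 88.0140 = EUR 98,387.82
EUR 98,387.82 ÷ 0.182523 = BRL 539,043.43
Profit = BRL 539,043.43 − BRL 527,000.00

Profit: BRL 12,043.43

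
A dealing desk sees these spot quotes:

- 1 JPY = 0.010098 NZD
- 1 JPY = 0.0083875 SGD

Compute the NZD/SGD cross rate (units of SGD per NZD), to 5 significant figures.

1 NZD ÷ 0.010098 = 99.0295 JPY
99.0295 JPY × 0.0083875 = 0.83061 SGD

NZD/SGD = 0.83061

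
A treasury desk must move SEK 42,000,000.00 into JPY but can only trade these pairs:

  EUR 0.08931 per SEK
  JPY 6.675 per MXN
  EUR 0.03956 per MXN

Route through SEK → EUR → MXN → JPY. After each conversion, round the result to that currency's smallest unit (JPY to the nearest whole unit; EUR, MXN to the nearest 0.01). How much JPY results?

JPY 632,913,511

SEK 42,000,000.00 × 0.08931 = EUR 3,751,020.00
EUR 3,751,020.00 ÷ 0.03956 = MXN 94,818,503.54
MXN 94,818,503.54 × 6.675 = JPY 632,913,511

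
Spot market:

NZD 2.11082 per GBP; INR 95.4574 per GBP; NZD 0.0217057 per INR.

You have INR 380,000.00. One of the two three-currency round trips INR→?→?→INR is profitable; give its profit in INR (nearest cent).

Profitable loop is INR → GBP → NZD → INR:
INR 380,000.00 ÷ 95.4574 = GBP 3,980.83
GBP 3,980.83 × 2.11082 = NZD 8,402.82
NZD 8,402.82 ÷ 0.0217057 = INR 387,125.16
Profit = INR 387,125.16 − INR 380,000.00

Profit: INR 7,125.16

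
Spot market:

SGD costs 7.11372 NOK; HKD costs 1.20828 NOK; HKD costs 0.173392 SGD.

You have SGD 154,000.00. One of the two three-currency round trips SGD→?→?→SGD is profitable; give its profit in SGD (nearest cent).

Profitable loop is SGD → NOK → HKD → SGD:
SGD 154,000.00 × 7.11372 = NOK 1,095,512.88
NOK 1,095,512.88 ÷ 1.20828 = HKD 906,671.37
HKD 906,671.37 × 0.173392 = SGD 157,209.56
Profit = SGD 157,209.56 − SGD 154,000.00

Profit: SGD 3,209.56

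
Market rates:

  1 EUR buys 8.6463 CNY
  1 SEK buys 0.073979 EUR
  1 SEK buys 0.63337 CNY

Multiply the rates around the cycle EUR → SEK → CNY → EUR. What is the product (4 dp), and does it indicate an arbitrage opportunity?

0.9902 (arbitrage exists)

Around EUR → SEK → CNY → EUR: 1 ÷ 0.073979 × 0.63337 ÷ 8.6463 = 0.990190
Product < 1; profitable direction is EUR → CNY → SEK → EUR.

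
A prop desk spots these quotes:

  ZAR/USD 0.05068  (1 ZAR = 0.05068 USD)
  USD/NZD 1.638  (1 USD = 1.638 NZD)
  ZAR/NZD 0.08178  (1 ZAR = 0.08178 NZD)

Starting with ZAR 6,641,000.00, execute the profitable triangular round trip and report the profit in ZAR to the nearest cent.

Profit: ZAR 100,194.81

Profitable loop is ZAR → USD → NZD → ZAR:
ZAR 6,641,000.00 × 0.05068 = USD 336,565.88
USD 336,565.88 × 1.638 = NZD 551,294.91
NZD 551,294.91 ÷ 0.08178 = ZAR 6,741,194.81
Profit = ZAR 6,741,194.81 − ZAR 6,641,000.00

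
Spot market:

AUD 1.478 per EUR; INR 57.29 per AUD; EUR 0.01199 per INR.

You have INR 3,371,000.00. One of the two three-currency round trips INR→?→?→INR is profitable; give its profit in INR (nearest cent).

Profitable loop is INR → EUR → AUD → INR:
INR 3,371,000.00 × 0.01199 = EUR 40,418.29
EUR 40,418.29 × 1.478 = AUD 59,738.23
AUD 59,738.23 × 57.29 = INR 3,422,403.35
Profit = INR 3,422,403.35 − INR 3,371,000.00

Profit: INR 51,403.35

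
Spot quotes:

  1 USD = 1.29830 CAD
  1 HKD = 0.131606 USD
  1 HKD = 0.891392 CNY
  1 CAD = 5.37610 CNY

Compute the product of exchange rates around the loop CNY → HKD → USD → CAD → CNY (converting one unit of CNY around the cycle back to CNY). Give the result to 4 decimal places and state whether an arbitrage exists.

1.0305 (arbitrage exists)

Around CNY → HKD → USD → CAD → CNY: 1 ÷ 0.891392 × 0.131606 × 1.29830 × 5.37610 = 1.030503
Product > 1; profitable direction is CNY → HKD → USD → CAD → CNY.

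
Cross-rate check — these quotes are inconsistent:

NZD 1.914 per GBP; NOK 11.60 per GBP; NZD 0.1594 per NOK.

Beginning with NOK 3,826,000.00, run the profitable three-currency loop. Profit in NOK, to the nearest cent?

Profit: NOK 134,414.05

Profitable loop is NOK → GBP → NZD → NOK:
NOK 3,826,000.00 ÷ 11.60 = GBP 329,827.59
GBP 329,827.59 × 1.914 = NZD 631,290.00
NZD 631,290.00 ÷ 0.1594 = NOK 3,960,414.05
Profit = NOK 3,960,414.05 − NOK 3,826,000.00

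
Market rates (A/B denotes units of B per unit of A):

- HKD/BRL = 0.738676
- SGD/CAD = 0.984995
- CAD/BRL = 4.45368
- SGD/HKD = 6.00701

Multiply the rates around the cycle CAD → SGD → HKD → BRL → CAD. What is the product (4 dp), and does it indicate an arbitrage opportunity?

Around CAD → SGD → HKD → BRL → CAD: 1 ÷ 0.984995 × 6.00701 × 0.738676 ÷ 4.45368 = 1.011485
Product > 1; profitable direction is CAD → SGD → HKD → BRL → CAD.

1.0115 (arbitrage exists)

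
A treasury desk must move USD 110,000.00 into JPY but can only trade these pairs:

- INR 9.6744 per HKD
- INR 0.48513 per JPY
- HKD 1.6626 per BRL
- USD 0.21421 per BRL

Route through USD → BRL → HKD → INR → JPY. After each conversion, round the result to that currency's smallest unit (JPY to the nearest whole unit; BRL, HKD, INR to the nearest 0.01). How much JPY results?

USD 110,000.00 ÷ 0.21421 = BRL 513,514.78
BRL 513,514.78 × 1.6626 = HKD 853,769.67
HKD 853,769.67 × 9.6744 = INR 8,259,709.30
INR 8,259,709.30 ÷ 0.48513 = JPY 17,025,765

JPY 17,025,765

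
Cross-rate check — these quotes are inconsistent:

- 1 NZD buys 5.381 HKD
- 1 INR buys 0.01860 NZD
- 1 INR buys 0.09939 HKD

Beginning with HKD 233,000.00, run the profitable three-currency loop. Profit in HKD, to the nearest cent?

Profit: HKD 1,633.04

Profitable loop is HKD → INR → NZD → HKD:
HKD 233,000.00 ÷ 0.09939 = INR 2,344,300.23
INR 2,344,300.23 × 0.01860 = NZD 43,603.98
NZD 43,603.98 × 5.381 = HKD 234,633.04
Profit = HKD 234,633.04 − HKD 233,000.00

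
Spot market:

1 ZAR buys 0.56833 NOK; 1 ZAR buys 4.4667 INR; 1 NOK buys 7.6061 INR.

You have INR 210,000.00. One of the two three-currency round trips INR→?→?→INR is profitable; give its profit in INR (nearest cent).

Profit: INR 6,991.87

Profitable loop is INR → NOK → ZAR → INR:
INR 210,000.00 ÷ 7.6061 = NOK 27,609.42
NOK 27,609.42 ÷ 0.56833 = ZAR 48,579.91
ZAR 48,579.91 × 4.4667 = INR 216,991.87
Profit = INR 216,991.87 − INR 210,000.00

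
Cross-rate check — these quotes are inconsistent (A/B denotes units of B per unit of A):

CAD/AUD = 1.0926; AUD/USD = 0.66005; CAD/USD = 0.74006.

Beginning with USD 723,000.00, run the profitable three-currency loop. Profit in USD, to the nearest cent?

Profitable loop is USD → AUD → CAD → USD:
USD 723,000.00 ÷ 0.66005 = AUD 1,095,371.56
AUD 1,095,371.56 ÷ 1.0926 = CAD 1,002,536.67
CAD 1,002,536.67 × 0.74006 = USD 741,937.29
Profit = USD 741,937.29 − USD 723,000.00

Profit: USD 18,937.29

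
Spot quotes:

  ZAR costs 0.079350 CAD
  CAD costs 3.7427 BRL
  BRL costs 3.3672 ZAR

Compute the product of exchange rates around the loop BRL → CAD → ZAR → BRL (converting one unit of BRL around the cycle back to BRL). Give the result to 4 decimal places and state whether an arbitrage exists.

1.0000 (no arbitrage)

Around BRL → CAD → ZAR → BRL: 1 ÷ 3.7427 ÷ 0.079350 ÷ 3.3672 = 0.999998
Product ≈ 1 (deviation 0.000%, within rounding noise).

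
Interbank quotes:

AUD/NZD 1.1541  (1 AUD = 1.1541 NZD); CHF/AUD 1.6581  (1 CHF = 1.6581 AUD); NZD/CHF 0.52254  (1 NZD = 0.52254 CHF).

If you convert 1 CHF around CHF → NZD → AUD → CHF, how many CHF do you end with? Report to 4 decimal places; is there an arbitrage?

1.0001 (no arbitrage)

Around CHF → NZD → AUD → CHF: 1 ÷ 0.52254 ÷ 1.1541 ÷ 1.6581 = 1.000061
Product ≈ 1 (deviation 0.006%, within rounding noise).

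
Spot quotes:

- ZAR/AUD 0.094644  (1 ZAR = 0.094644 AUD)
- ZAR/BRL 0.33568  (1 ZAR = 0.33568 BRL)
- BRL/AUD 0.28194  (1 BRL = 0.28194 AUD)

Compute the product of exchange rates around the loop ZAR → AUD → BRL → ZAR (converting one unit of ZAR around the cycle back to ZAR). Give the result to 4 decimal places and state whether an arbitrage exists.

Around ZAR → AUD → BRL → ZAR: 1 × 0.094644 ÷ 0.28194 ÷ 0.33568 = 1.000025
Product ≈ 1 (deviation 0.003%, within rounding noise).

1.0000 (no arbitrage)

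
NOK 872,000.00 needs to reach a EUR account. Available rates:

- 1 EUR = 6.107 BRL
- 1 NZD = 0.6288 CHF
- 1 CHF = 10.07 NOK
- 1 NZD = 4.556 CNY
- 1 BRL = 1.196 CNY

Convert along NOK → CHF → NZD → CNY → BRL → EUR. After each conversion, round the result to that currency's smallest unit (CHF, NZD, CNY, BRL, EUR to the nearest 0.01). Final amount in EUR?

NOK 872,000.00 ÷ 10.07 = CHF 86,593.84
CHF 86,593.84 ÷ 0.6288 = NZD 137,712.85
NZD 137,712.85 × 4.556 = CNY 627,419.74
CNY 627,419.74 ÷ 1.196 = BRL 524,598.44
BRL 524,598.44 ÷ 6.107 = EUR 85,901.17

EUR 85,901.17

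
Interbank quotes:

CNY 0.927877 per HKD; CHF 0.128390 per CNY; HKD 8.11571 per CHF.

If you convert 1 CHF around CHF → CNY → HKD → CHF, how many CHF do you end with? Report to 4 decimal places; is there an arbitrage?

1.0343 (arbitrage exists)

Around CHF → CNY → HKD → CHF: 1 ÷ 0.128390 ÷ 0.927877 ÷ 8.11571 = 1.034313
Product > 1; profitable direction is CHF → CNY → HKD → CHF.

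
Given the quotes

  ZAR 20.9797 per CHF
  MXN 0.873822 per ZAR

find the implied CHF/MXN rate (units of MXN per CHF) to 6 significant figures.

1 CHF × 20.9797 = 20.9797 ZAR
20.9797 ZAR × 0.873822 = 18.3325 MXN

CHF/MXN = 18.3325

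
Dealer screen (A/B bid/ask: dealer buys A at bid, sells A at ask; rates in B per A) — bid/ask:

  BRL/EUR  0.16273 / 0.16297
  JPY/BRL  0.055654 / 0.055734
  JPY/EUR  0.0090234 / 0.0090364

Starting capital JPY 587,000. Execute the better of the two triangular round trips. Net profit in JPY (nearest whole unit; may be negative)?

Net profit: JPY 1,311

Best loop JPY → BRL → EUR → JPY:
JPY 587,000 × 0.055654 (sell JPY at bid) = BRL 32,668.90
BRL 32,668.90 × 0.16273 (sell BRL at bid) = EUR 5,316.21
EUR 5,316.21 ÷ 0.0090364 (buy JPY at ask) = JPY 588,311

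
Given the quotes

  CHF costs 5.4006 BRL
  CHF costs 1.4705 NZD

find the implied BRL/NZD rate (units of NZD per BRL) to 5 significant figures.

1 BRL ÷ 5.4006 = 0.185165 CHF
0.185165 CHF × 1.4705 = 0.272285 NZD

BRL/NZD = 0.27228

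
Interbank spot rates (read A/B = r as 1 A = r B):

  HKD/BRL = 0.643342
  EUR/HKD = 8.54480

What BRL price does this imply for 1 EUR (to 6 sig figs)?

EUR/BRL = 5.49723

1 EUR × 8.54480 = 8.5448 HKD
8.5448 HKD × 0.643342 = 5.49723 BRL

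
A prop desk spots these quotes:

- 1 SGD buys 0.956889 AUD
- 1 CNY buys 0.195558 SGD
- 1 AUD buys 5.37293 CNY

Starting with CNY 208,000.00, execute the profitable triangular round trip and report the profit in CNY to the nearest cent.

Profitable loop is CNY → SGD → AUD → CNY:
CNY 208,000.00 × 0.195558 = SGD 40,676.06
SGD 40,676.06 × 0.956889 = AUD 38,922.48
AUD 38,922.48 × 5.37293 = CNY 209,127.75
Profit = CNY 209,127.75 − CNY 208,000.00

Profit: CNY 1,127.75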